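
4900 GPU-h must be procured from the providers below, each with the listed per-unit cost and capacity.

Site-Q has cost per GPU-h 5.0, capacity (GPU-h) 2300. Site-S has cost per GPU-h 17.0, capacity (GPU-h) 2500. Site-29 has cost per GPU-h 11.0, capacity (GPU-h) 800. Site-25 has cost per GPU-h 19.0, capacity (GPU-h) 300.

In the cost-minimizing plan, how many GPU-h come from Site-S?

Cheapest first:
Site-Q at 5.0: take all 2300 GPU-h ; 2600 still needed.
Site-29 (11.0): use full 800 ; 1800 GPU-h to go.
Site-S at 17.0: take 1800 of its 2500 ; requirement met.
Site-25: unused.

1800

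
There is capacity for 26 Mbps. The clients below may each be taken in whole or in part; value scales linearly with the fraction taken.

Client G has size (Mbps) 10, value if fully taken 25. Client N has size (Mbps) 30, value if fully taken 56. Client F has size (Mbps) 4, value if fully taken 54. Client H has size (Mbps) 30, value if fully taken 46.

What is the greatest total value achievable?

101.4

Best value per unit of size first: Client F 54/4≈13.5, Client G 25/10≈2.5, Client N 56/30≈1.87, Client H 46/30≈1.53.
All 4 Mbps of Client F fit (value 54) — 22 remain.
Client G: take in full, 10 Mbps for value 25 — 12 left.
12 Mbps left: a 12/30 share of Client N gives 56×12/30 = 22.4.
Total value = 101.4.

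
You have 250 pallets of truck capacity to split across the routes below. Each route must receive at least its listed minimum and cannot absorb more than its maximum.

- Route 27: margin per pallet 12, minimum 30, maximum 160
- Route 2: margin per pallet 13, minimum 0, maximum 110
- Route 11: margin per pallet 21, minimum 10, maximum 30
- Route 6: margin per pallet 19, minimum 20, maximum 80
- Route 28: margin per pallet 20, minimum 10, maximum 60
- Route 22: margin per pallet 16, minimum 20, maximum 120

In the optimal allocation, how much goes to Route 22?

Meeting every minimum uses 30+0+10+20+10+20 = 90 pallets, leaving 160.
Order the routes by margin per pallet: Route 11 21 > Route 28 20 > Route 6 19 > Route 22 16 > Route 2 13 > Route 27 12.
Give Route 11 20 more to hit its cap of 30 — 140 left.
Give Route 28 50 more to hit its cap of 60 — 90 left.
Give Route 6 60 more to hit its cap of 80 — 30 left.
Only 30 left; Route 22 takes them to reach 50.

50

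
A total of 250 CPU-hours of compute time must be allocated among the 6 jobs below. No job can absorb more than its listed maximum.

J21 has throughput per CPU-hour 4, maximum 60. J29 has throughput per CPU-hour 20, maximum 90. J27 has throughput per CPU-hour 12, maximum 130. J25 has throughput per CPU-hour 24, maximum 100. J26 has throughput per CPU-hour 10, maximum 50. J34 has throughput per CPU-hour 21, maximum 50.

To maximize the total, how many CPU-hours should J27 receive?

Highest throughput per CPU-hour first: J25 24 > J34 21 > J29 20 > J27 12 > J26 10 > J21 4.
Give J25 100 to hit its cap of 100 → 150 left.
Give J34 50 to hit its cap of 50 → 100 left.
J29 takes 90 to reach its cap of 90 → 10 left.
J27: +10 (room for 130) → 10. Pool exhausted.

10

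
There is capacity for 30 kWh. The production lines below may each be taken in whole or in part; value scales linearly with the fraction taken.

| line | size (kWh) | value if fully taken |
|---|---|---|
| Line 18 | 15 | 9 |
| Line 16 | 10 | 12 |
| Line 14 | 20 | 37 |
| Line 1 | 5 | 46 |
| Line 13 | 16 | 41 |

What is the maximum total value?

103.65

Rank by value-to-size ratio: Line 1 46/5≈9.2, Line 13 41/16≈2.56, Line 14 37/20≈1.85, Line 16 12/10≈1.2, Line 18 9/15≈0.6.
All 5 kWh of Line 1 fit (value 46) — 25 remain.
All 16 kWh of Line 13 fit (value 41) — 9 remain.
Fill the last 9 kWh with part of Line 14: 9/20 of it earns 16.65.
Total value = 103.65.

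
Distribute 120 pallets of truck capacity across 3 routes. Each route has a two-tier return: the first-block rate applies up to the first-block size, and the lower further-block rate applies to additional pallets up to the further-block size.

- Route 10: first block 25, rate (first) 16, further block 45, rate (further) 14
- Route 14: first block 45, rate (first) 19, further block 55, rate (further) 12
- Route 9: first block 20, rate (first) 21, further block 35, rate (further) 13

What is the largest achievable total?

2095

Order all 6 blocks by rate: Route 9/T1 21 > Route 14/T1 19 > Route 10/T1 16 > Route 10/T2 14 > Route 9/T2 13 > Route 14/T2 12.
Route 9/T1 (21): +20 ; 100 left.
Fill Route 14 T1 block (45 at 19) ; 55 left.
Route 10 T1 at 16: fill all 25 ; 30 left.
Route 10/T2: +30 of 45 at 14; pool empty.
Total = 21×20 + 19×45 + 16×25 + 14×30 = 2095.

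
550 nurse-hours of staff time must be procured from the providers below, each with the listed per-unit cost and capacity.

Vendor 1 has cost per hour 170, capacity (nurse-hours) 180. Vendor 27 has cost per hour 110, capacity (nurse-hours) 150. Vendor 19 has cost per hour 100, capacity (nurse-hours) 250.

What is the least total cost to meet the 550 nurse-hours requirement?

Fill from the cheapest provider first.
Vendor 19 at 100: take all 250 nurse-hours → 300 still needed.
Take 150 from Vendor 27 at 110 → need 150 more.
Vendor 1 (170): take the remaining 150 → done.
Cost = 250×100 + 150×110 + 150×170 = 67000.

67000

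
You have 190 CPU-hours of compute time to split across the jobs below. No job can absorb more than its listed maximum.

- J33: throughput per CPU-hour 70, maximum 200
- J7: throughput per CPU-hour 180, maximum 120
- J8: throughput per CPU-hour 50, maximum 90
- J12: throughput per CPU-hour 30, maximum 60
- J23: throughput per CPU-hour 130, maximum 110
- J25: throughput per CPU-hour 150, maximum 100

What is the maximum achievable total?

Highest throughput per CPU-hour first: J7 180 > J25 150 > J23 130 > J33 70 > J8 50 > J12 30.
J7: +120 to 120 (cap) — 70 left.
J25: +70 (room for 100) → 70. Pool exhausted.
Total = 180×120 + 150×70 = 32100.

32100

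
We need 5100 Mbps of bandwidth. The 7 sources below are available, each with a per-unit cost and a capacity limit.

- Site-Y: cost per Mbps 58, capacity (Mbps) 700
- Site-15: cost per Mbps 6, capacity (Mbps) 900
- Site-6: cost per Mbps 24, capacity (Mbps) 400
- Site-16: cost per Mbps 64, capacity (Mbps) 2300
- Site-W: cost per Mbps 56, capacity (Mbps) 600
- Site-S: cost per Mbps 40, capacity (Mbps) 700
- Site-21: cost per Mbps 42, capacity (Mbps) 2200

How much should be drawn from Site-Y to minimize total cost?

300

Fill from the cheapest source first.
Take 900 from Site-15 at 6 → need 4200 more.
Site-6 (24): use full 400 → 3800 Mbps to go.
Site-S at 40: take all 700 Mbps → 3100 still needed.
Site-21 (42): use full 2200 → 900 Mbps to go.
Take 600 from Site-W at 56 → need 300 more.
Take 300 from Site-Y at 58 to finish.
Site-16: unused.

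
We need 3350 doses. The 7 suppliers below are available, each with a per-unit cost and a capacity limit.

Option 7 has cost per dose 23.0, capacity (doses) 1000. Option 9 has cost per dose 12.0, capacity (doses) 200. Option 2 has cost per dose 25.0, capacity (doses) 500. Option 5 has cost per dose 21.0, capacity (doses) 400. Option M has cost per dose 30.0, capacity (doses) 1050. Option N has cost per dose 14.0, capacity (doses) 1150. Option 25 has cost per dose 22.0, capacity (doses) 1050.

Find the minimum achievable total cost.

Fill from the cheapest supplier first.
Take 200 from Option 9 at 12.0 ; need 3150 more.
Option N (14.0): use full 1150 ; 2000 doses to go.
Option 5 at 21.0: take all 400 doses ; 1600 still needed.
Take 1050 from Option 25 at 22.0 ; need 550 more.
Option 7 (23.0): take the remaining 550 ; done.
Option 2, Option M: unused.
Cost = 200×12.0 + 1150×14.0 + 400×21.0 + 1050×22.0 + 550×23.0 = 62650.

62650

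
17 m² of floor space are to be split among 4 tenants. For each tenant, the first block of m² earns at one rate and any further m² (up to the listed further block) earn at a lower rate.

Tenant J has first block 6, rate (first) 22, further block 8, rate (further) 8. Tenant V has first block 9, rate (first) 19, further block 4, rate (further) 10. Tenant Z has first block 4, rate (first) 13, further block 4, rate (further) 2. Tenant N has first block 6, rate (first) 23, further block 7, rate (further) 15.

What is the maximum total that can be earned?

Rank every tier by rate: Tenant N/first 23 > Tenant J/first 22 > Tenant V/first 19 > Tenant N/second 15 > Tenant Z/first 13 > Tenant V/second 10 > Tenant J/second 8 > Tenant Z/second 2.
Tenant N/first (23): +6 ; 11 left.
Fill Tenant J first block (6 at 22) ; 5 left.
Tenant V/first: +5 of 9 at 19; pool empty.
Total = 23×6 + 22×6 + 19×5 = 365.

365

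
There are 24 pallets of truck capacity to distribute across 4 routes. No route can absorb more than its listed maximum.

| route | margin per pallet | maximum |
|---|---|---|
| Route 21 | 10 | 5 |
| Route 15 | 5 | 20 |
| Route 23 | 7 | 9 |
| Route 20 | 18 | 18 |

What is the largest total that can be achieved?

Order the routes by margin per pallet: Route 20 18 > Route 21 10 > Route 23 7 > Route 15 5.
Give Route 20 18 to hit its cap of 18 ; 6 left.
Route 21: +5 to 5 (cap) ; 1 left.
Only 1 left; Route 23 takes them to reach 1.
Total = 10×5 + 7×1 + 18×18 = 381.

381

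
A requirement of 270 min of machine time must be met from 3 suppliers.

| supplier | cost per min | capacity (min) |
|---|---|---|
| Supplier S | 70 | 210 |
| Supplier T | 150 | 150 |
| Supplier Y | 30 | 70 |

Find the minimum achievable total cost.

16100

Use suppliers in increasing cost order.
Supplier Y at 30: take all 70 min — 200 still needed.
Supplier S (70): take the remaining 200 — done.
Supplier T: unused.
Cost = 70×30 + 200×70 = 16100.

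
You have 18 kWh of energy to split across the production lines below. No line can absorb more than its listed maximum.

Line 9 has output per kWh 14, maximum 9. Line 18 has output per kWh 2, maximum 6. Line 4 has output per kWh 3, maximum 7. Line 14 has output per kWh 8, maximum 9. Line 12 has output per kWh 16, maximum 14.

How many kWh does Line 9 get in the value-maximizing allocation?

Rank by output per kWh: Line 12 16 > Line 9 14 > Line 14 8 > Line 4 3 > Line 18 2.
Line 12: +14 to 14 (cap) → 4 left.
Line 9 has room for 9 but only 4 remain, so it gets 4.

4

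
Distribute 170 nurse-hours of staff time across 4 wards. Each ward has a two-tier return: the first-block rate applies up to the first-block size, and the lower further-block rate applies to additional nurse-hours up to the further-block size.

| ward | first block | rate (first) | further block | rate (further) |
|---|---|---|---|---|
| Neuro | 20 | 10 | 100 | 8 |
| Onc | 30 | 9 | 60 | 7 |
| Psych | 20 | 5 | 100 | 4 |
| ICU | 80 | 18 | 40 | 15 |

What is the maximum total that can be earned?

Treat each block as its own option and order by rate: ICU/T1 18 > ICU/T2 15 > Neuro/T1 10 > Onc/T1 9 > Neuro/T2 8 > Onc/T2 7 > Psych/T1 5 > Psych/T2 4.
ICU T1 at 18: fill all 80 — 90 left.
ICU/T2 (15): +40 — 50 left.
Neuro/T1 (10): +20 — 30 left.
Onc T1 at 9: fill all 30 — 0 left.
Total = 18×80 + 15×40 + 10×20 + 9×30 = 2510.

2510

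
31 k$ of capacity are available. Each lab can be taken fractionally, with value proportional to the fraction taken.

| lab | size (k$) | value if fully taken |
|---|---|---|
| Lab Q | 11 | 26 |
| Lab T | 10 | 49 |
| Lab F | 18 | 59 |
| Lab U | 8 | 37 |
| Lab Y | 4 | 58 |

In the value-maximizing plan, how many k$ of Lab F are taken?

9

Rank by value-to-size ratio: Lab Y 58/4≈14.5, Lab T 49/10≈4.9, Lab U 37/8≈4.62, Lab F 59/18≈3.28, Lab Q 26/11≈2.36.
Lab Y: take in full, 4 k$ for value 58 → 27 left.
Lab T: take in full, 10 k$ for value 49 → 17 left.
All 8 k$ of Lab U fit (value 37) → 9 remain.
9 k$ left: a 9/18 share of Lab F gives 59×9/18 = 29.5.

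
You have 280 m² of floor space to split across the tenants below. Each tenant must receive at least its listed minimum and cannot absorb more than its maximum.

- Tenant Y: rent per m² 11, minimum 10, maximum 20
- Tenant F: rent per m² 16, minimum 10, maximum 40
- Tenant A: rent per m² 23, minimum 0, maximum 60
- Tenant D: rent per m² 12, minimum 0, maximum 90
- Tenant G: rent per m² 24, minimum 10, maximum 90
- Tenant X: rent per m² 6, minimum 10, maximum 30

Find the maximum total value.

Meeting every minimum uses 10+10+0+0+10+10 = 40 m², leaving 240.
Highest rent per m² first: Tenant G 24 > Tenant A 23 > Tenant F 16 > Tenant D 12 > Tenant Y 11 > Tenant X 6.
Give Tenant G 80 more to hit its cap of 90 ; 160 left.
Tenant A: +60 to 60 (cap) ; 100 left.
Tenant F: +30 to 40 (cap) ; 70 left.
Only 70 left; Tenant D takes them to reach 70.
Total = 11×10 + 16×40 + 23×60 + 12×70 + 24×90 + 6×10 = 5190.

5190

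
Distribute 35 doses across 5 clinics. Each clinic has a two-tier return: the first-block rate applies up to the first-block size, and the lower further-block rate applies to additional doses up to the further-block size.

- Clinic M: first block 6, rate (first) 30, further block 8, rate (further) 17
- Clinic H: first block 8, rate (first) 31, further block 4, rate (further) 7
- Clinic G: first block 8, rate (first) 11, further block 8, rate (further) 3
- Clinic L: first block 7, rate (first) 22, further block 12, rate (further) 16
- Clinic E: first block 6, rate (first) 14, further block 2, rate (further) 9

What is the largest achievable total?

814

Order all 10 blocks by rate: Clinic H/T1 31 > Clinic M/T1 30 > Clinic L/T1 22 > Clinic M/T2 17 > Clinic L/T2 16 > Clinic E/T1 14 > Clinic G/T1 11 > Clinic E/T2 9 > Clinic H/T2 7 > Clinic G/T2 3.
Fill Clinic H T1 block (8 at 31) → 27 left.
Clinic M T1 at 30: fill all 6 → 21 left.
Fill Clinic L T1 block (7 at 22) → 14 left.
Clinic M/T2 (17): +8 → 6 left.
6 remain; put them into Clinic L T2 at 16.
Total = 31×8 + 30×6 + 22×7 + 17×8 + 16×6 = 814.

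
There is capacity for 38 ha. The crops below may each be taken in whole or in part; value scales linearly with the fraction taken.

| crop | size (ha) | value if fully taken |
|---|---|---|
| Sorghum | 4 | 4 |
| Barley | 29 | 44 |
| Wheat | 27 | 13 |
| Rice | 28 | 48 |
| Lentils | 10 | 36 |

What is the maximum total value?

Sort by value density: Lentils 36/10≈3.6, Rice 48/28≈1.71, Barley 44/29≈1.52, Sorghum 4/4≈1, Wheat 13/27≈0.481.
Lentils: take in full, 10 ha for value 36 ; 28 left.
Take all of Rice (28 ha, value 48) ; 0 ha left.
Total value = 84.

84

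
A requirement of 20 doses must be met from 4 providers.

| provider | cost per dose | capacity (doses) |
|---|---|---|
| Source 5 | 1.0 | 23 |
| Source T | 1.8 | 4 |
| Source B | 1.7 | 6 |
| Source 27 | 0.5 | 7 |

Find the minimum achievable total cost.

Fill from the cheapest provider first.
Source 27 (0.5): use full 7 ; 13 doses to go.
Source 5 at 1.0: take 13 of its 23 ; requirement met.
Source B, Source T: unused.
Cost = 7×0.5 + 13×1.0 = 16.5.

16.5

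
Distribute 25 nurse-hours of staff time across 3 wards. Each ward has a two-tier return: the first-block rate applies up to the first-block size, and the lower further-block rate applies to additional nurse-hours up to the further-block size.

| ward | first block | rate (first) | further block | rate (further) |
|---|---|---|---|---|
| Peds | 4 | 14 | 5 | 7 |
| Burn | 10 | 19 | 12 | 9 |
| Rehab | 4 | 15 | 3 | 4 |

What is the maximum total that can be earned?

Order all 6 blocks by rate: Burn/tier1 19 > Rehab/tier1 15 > Peds/tier1 14 > Burn/tier2 9 > Peds/tier2 7 > Rehab/tier2 4.
Burn tier1 at 19: fill all 10 → 15 left.
Rehab tier1 at 15: fill all 4 → 11 left.
Peds/tier1 (14): +4 → 7 left.
7 remain; put them into Burn tier2 at 9.
Total = 19×10 + 15×4 + 14×4 + 9×7 = 369.

369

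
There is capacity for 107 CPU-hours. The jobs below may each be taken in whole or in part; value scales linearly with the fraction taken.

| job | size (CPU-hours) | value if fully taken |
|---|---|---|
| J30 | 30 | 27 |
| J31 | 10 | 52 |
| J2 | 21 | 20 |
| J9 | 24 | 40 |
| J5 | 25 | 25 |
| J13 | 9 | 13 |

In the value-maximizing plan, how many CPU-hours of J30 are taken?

18

Best value per unit of size first: J31 52/10≈5.2, J9 40/24≈1.67, J13 13/9≈1.44, J5 25/25≈1, J2 20/21≈0.952, J30 27/30≈0.9.
All 10 CPU-hours of J31 fit (value 52) ; 97 remain.
Take all of J9 (24 CPU-hours, value 40) ; 73 CPU-hours left.
Take all of J13 (9 CPU-hours, value 13) ; 64 CPU-hours left.
Take all of J5 (25 CPU-hours, value 25) ; 39 CPU-hours left.
All 21 CPU-hours of J2 fit (value 20) ; 18 remain.
Only 18 CPU-hours remain; take 18/30 of J30 for value 27×18/30 = 16.2.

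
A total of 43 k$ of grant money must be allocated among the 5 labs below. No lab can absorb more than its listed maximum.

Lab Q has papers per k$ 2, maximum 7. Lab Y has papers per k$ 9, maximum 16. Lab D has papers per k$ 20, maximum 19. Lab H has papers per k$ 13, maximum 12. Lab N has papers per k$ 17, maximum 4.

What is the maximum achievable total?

Order the labs by papers per k$: Lab D 20 > Lab N 17 > Lab H 13 > Lab Y 9 > Lab Q 2.
Lab D takes 19 to reach its cap of 19 → 24 left.
Lab N takes 4 to reach its cap of 4 → 20 left.
Lab H takes 12 to reach its cap of 12 → 8 left.
Only 8 left; Lab Y takes them to reach 8.
Total = 9×8 + 20×19 + 13×12 + 17×4 = 676.

676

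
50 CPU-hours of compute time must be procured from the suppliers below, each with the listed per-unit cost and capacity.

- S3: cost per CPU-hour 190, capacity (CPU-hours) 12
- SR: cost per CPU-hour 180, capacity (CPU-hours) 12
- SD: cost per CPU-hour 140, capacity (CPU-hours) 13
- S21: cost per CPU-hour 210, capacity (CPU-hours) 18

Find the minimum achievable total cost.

8990

Cheapest first:
Take 13 from SD at 140 → need 37 more.
SR (180): use full 12 → 25 CPU-hours to go.
S3 (190): use full 12 → 13 CPU-hours to go.
S21 (210): take the remaining 13 → done.
Cost = 13×140 + 12×180 + 12×190 + 13×210 = 8990.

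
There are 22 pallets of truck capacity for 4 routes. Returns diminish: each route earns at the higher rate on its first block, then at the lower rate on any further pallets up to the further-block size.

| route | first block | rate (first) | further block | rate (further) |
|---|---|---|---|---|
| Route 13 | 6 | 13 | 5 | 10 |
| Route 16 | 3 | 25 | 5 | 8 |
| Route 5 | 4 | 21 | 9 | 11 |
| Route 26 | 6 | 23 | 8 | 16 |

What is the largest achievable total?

Order all 8 blocks by rate: Route 16/first 25 > Route 26/first 23 > Route 5/first 21 > Route 26/second 16 > Route 13/first 13 > Route 5/second 11 > Route 13/second 10 > Route 16/second 8.
Route 16/first (25): +3 → 19 left.
Fill Route 26 first block (6 at 23) → 13 left.
Route 5 first at 21: fill all 4 → 9 left.
Fill Route 26 second block (8 at 16) → 1 left.
1 remain; put them into Route 13 first at 13.
Total = 25×3 + 23×6 + 21×4 + 16×8 + 13×1 = 438.

438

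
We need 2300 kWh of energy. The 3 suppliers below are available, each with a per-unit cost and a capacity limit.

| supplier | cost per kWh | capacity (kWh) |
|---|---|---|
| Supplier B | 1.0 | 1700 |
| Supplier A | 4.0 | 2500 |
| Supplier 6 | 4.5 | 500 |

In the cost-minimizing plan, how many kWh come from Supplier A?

600

Fill from the cheapest supplier first.
Supplier B at 1.0: take all 1700 kWh ; 600 still needed.
Take 600 from Supplier A at 4.0 to finish.
Supplier 6: unused.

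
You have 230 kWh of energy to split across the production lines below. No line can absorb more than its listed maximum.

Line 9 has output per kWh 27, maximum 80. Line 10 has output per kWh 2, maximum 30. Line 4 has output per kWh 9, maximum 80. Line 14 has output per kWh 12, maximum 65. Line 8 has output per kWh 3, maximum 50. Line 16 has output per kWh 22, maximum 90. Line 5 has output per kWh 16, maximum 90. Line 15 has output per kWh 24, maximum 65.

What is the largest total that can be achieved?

5590

Rank by output per kWh: Line 9 27 > Line 15 24 > Line 16 22 > Line 5 16 > Line 14 12 > Line 4 9 > Line 8 3 > Line 10 2.
Line 9: +80 to 80 (cap) → 150 left.
Give Line 15 65 to hit its cap of 65 → 85 left.
Line 16 has room for 90 but only 85 remain, so it gets 85.
Total = 27×80 + 22×85 + 24×65 = 5590.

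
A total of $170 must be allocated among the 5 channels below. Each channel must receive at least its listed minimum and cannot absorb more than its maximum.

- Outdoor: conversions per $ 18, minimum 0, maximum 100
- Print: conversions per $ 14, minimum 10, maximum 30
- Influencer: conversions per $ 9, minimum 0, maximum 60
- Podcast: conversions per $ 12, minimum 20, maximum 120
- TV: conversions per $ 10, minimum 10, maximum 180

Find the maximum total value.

2680

Meeting every minimum uses 0+10+0+20+10 = 40 $, leaving 130.
Rank by conversions per $: Outdoor 18 > Print 14 > Podcast 12 > TV 10 > Influencer 9.
Outdoor: +100 to 100 (cap) → 30 left.
Give Print 20 more to hit its cap of 30 → 10 left.
Podcast has room for 100 more but only 10 remain, so it gets 30.
Total = 18×100 + 14×30 + 12×30 + 10×10 = 2680.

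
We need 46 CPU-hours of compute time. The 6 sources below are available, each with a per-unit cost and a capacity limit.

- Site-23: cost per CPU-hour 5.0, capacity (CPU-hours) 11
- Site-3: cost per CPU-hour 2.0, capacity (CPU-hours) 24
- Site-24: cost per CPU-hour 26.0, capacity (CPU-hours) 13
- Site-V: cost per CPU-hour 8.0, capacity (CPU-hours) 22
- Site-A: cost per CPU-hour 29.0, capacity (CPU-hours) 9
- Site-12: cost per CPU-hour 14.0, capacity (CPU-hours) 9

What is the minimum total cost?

191

Fill from the cheapest source first.
Site-3 (2.0): use full 24 → 22 CPU-hours to go.
Site-23 (5.0): use full 11 → 11 CPU-hours to go.
Site-V at 8.0: take 11 of its 22 → requirement met.
Site-12, Site-24, Site-A: unused.
Cost = 24×2.0 + 11×5.0 + 11×8.0 = 191.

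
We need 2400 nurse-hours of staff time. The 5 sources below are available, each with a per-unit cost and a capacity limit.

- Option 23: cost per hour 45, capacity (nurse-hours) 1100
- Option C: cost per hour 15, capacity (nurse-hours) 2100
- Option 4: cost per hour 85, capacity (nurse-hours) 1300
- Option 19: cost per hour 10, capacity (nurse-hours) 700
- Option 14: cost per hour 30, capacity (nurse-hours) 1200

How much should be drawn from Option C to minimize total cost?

1700

Cheapest first:
Option 19 (10): use full 700 — 1700 nurse-hours to go.
Option C (15): take the remaining 1700 — done.
Option 14, Option 23, Option 4: unused.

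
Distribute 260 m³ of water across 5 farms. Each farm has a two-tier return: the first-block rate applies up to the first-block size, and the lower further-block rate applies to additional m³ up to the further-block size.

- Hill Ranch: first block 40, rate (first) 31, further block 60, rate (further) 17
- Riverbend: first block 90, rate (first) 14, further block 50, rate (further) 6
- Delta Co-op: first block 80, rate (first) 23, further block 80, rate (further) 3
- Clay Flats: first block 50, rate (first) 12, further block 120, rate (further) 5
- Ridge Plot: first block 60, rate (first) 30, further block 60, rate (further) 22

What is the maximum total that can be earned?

6540

Rank every tier by rate: Hill Ranch/T1 31 > Ridge Plot/T1 30 > Delta Co-op/T1 23 > Ridge Plot/T2 22 > Hill Ranch/T2 17 > Riverbend/T1 14 > Clay Flats/T1 12 > Riverbend/T2 6 > Clay Flats/T2 5 > Delta Co-op/T2 3.
Hill Ranch/T1 (31): +40 → 220 left.
Ridge Plot T1 at 30: fill all 60 → 160 left.
Fill Delta Co-op T1 block (80 at 23) → 80 left.
Fill Ridge Plot T2 block (60 at 22) → 20 left.
Hill Ranch T2 at 17: only 20 left, fill 20.
Total = 31×40 + 30×60 + 23×80 + 22×60 + 17×20 = 6540.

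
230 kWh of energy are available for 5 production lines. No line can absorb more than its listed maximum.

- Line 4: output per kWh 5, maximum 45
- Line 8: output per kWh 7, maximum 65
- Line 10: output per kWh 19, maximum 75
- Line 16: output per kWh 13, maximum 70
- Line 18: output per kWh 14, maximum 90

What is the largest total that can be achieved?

3530

Rank by output per kWh: Line 10 19 > Line 18 14 > Line 16 13 > Line 8 7 > Line 4 5.
Line 10: +75 to 75 (cap) → 155 left.
Line 18 takes 90 to reach its cap of 90 → 65 left.
Line 16 has room for 70 but only 65 remain, so it gets 65.
Total = 19×75 + 13×65 + 14×90 = 3530.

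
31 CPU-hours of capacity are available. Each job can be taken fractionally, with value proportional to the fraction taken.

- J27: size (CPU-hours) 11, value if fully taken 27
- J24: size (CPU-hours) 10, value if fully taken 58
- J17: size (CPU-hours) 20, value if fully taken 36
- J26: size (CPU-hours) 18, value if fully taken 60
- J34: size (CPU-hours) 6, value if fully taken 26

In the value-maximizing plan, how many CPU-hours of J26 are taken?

15

Best value per unit of size first: J24 58/10≈5.8, J34 26/6≈4.33, J26 60/18≈3.33, J27 27/11≈2.45, J17 36/20≈1.8.
J24: take in full, 10 CPU-hours for value 58 ; 21 left.
All 6 CPU-hours of J34 fit (value 26) ; 15 remain.
Fill the last 15 CPU-hours with part of J26: 15/18 of it earns 50.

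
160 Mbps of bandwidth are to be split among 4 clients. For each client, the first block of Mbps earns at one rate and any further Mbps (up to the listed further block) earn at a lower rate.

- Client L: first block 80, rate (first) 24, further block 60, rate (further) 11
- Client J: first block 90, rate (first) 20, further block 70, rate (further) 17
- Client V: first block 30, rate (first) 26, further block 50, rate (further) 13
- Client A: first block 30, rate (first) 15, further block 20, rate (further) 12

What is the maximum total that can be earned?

Treat each block as its own option and order by rate: Client V/tier1 26 > Client L/tier1 24 > Client J/tier1 20 > Client J/tier2 17 > Client A/tier1 15 > Client V/tier2 13 > Client A/tier2 12 > Client L/tier2 11.
Client V tier1 at 26: fill all 30 ; 130 left.
Client L tier1 at 24: fill all 80 ; 50 left.
Client J/tier1: +50 of 90 at 20; pool empty.
Total = 26×30 + 24×80 + 20×50 = 3700.

3700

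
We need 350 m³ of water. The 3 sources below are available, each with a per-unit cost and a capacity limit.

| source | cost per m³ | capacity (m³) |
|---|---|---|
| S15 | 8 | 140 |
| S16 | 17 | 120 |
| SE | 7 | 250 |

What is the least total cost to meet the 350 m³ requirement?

Cheapest first:
Take 250 from SE at 7 ; need 100 more.
Take 100 from S15 at 8 to finish.
S16: unused.
Cost = 250×7 + 100×8 = 2550.

2550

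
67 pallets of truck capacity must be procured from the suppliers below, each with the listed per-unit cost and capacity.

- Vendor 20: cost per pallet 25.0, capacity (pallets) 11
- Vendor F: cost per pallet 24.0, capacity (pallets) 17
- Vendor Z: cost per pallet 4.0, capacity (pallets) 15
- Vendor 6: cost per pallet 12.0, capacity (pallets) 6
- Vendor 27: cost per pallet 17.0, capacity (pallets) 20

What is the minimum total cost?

Use suppliers in increasing cost order.
Vendor Z at 4.0: take all 15 pallets → 52 still needed.
Vendor 6 at 12.0: take all 6 pallets → 46 still needed.
Take 20 from Vendor 27 at 17.0 → need 26 more.
Vendor F (24.0): use full 17 → 9 pallets to go.
Vendor 20 (25.0): take the remaining 9 → done.
Cost = 15×4.0 + 6×12.0 + 20×17.0 + 17×24.0 + 9×25.0 = 1105.

1105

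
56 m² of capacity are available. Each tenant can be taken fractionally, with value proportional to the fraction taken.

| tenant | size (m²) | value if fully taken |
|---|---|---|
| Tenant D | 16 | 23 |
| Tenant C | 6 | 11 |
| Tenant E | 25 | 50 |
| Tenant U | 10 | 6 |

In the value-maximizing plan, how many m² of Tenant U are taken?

Sort by value density: Tenant E 50/25≈2, Tenant C 11/6≈1.83, Tenant D 23/16≈1.44, Tenant U 6/10≈0.6.
Tenant E: take in full, 25 m² for value 50 → 31 left.
All 6 m² of Tenant C fit (value 11) → 25 remain.
All 16 m² of Tenant D fit (value 23) → 9 remain.
Fill the last 9 m² with part of Tenant U: 9/10 of it earns 5.4.

9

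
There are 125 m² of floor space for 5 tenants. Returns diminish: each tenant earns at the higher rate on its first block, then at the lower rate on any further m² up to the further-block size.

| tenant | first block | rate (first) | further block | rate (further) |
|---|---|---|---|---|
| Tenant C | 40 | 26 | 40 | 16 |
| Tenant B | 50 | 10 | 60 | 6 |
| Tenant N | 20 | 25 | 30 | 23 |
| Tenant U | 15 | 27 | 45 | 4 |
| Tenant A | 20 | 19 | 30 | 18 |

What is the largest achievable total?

Order all 10 blocks by rate: Tenant U/first 27 > Tenant C/first 26 > Tenant N/first 25 > Tenant N/second 23 > Tenant A/first 19 > Tenant A/second 18 > Tenant C/second 16 > Tenant B/first 10 > Tenant B/second 6 > Tenant U/second 4.
Fill Tenant U first block (15 at 27) → 110 left.
Tenant C first at 26: fill all 40 → 70 left.
Tenant N first at 25: fill all 20 → 50 left.
Tenant N/second (23): +30 → 20 left.
Tenant A/first (19): +20 → 0 left.
Total = 27×15 + 26×40 + 25×20 + 23×30 + 19×20 = 3015.

3015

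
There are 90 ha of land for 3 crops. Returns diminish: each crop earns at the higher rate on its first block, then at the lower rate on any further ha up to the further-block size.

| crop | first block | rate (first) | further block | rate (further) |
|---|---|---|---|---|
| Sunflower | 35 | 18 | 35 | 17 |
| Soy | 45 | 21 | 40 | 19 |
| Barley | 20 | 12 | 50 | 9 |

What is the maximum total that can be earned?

1795

Rank every tier by rate: Soy/T1 21 > Soy/T2 19 > Sunflower/T1 18 > Sunflower/T2 17 > Barley/T1 12 > Barley/T2 9.
Soy T1 at 21: fill all 45 → 45 left.
Soy/T2 (19): +40 → 5 left.
Sunflower T1 at 18: only 5 left, fill 5.
Total = 21×45 + 19×40 + 18×5 = 1795.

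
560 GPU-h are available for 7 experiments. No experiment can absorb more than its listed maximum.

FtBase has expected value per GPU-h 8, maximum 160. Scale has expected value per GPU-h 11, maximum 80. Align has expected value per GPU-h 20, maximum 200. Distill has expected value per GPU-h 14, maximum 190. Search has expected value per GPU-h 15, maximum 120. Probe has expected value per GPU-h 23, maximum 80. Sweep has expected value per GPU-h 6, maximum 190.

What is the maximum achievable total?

9880

Order the experiments by expected value per GPU-h: Probe 23 > Align 20 > Search 15 > Distill 14 > Scale 11 > FtBase 8 > Sweep 6.
Probe: +80 to 80 (cap) — 480 left.
Align takes 200 to reach its cap of 200 — 280 left.
Search takes 120 to reach its cap of 120 — 160 left.
Distill has room for 190 but only 160 remain, so it gets 160.
Total = 20×200 + 14×160 + 15×120 + 23×80 = 9880.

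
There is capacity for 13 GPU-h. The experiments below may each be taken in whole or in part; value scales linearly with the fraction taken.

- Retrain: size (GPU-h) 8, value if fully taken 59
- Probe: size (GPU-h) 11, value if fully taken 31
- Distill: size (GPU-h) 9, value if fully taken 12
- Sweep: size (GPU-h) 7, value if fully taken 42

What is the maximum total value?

Sort by value density: Retrain 59/8≈7.38, Sweep 42/7≈6, Probe 31/11≈2.82, Distill 12/9≈1.33.
All 8 GPU-h of Retrain fit (value 59) ; 5 remain.
Fill the last 5 GPU-h with part of Sweep: 5/7 of it earns 30.
Total value = 89.

89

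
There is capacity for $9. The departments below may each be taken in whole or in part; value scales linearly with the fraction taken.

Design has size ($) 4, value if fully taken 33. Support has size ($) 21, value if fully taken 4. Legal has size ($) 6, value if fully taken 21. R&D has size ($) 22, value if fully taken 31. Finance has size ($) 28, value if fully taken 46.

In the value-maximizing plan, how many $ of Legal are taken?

5

Sort by value density: Design 33/4≈8.25, Legal 21/6≈3.5, Finance 46/28≈1.64, R&D 31/22≈1.41, Support 4/21≈0.19.
Take all of Design (4 $, value 33) → 5 $ left.
Fill the last 5 $ with part of Legal: 5/6 of it earns 17.5.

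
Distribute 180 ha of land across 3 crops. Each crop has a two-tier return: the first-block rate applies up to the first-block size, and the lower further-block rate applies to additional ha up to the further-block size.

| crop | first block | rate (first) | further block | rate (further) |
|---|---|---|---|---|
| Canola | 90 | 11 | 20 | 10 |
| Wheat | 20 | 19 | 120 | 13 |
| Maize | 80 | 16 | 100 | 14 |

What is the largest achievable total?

2780

Rank every tier by rate: Wheat/tier1 19 > Maize/tier1 16 > Maize/tier2 14 > Wheat/tier2 13 > Canola/tier1 11 > Canola/tier2 10.
Wheat/tier1 (19): +20 — 160 left.
Maize/tier1 (16): +80 — 80 left.
Maize tier2 at 14: only 80 left, fill 80.
Total = 19×20 + 16×80 + 14×80 = 2780.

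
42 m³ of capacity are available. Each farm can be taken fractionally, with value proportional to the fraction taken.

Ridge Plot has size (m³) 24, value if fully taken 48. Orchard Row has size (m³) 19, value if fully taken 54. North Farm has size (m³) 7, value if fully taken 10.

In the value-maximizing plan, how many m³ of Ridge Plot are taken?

23

Rank by value-to-size ratio: Orchard Row 54/19≈2.84, Ridge Plot 48/24≈2, North Farm 10/7≈1.43.
Take all of Orchard Row (19 m³, value 54) — 23 m³ left.
Only 23 m³ remain; take 23/24 of Ridge Plot for value 48×23/24 = 46.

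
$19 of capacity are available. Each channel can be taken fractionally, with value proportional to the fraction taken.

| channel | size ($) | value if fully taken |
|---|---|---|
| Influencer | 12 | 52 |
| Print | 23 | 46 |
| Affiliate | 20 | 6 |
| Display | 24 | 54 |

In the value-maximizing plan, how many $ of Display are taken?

7

Rank by value-to-size ratio: Influencer 52/12≈4.33, Display 54/24≈2.25, Print 46/23≈2, Affiliate 6/20≈0.3.
All 12 $ of Influencer fit (value 52) ; 7 remain.
Only 7 $ remain; take 7/24 of Display for value 54×7/24 = 15.75.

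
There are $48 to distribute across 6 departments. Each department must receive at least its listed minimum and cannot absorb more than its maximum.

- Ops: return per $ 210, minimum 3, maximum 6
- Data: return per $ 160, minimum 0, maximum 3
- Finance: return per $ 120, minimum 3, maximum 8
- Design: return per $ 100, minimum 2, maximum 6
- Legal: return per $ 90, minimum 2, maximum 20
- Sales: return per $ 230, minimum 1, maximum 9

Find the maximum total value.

Meeting every minimum uses 3+0+3+2+2+1 = 11 $, leaving 37.
Order the departments by return per $: Sales 230 > Ops 210 > Data 160 > Finance 120 > Design 100 > Legal 90.
Give Sales 8 more to hit its cap of 9 → 29 left.
Give Ops 3 more to hit its cap of 6 → 26 left.
Give Data 3 more to hit its cap of 3 → 23 left.
Finance: +5 to 8 (cap) → 18 left.
Give Design 4 more to hit its cap of 6 → 14 left.
Only 14 left; Legal takes them to reach 16.
Total = 210×6 + 160×3 + 120×8 + 100×6 + 90×16 + 230×9 = 6810.

6810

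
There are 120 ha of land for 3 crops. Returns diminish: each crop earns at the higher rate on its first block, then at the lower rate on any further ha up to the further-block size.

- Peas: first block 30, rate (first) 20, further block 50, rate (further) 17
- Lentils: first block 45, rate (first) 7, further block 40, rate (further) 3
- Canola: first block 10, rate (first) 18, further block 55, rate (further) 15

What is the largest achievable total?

Rank every tier by rate: Peas/T1 20 > Canola/T1 18 > Peas/T2 17 > Canola/T2 15 > Lentils/T1 7 > Lentils/T2 3.
Fill Peas T1 block (30 at 20) ; 90 left.
Canola T1 at 18: fill all 10 ; 80 left.
Fill Peas T2 block (50 at 17) ; 30 left.
Canola T2 at 15: only 30 left, fill 30.
Total = 20×30 + 18×10 + 17×50 + 15×30 = 2080.

2080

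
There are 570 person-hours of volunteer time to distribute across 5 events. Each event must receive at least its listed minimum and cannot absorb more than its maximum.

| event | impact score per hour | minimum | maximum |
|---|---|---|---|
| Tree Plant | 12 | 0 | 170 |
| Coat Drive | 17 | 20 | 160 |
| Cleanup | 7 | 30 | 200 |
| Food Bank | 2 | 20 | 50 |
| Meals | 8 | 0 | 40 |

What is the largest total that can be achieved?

Meeting every minimum uses 0+20+30+20+0 = 70 person-hours, leaving 500.
Rank by impact score per hour: Coat Drive 17 > Tree Plant 12 > Meals 8 > Cleanup 7 > Food Bank 2.
Coat Drive takes 140 more to reach its cap of 160 ; 360 left.
Tree Plant: +170 to 170 (cap) ; 190 left.
Meals takes 40 more to reach its cap of 40 ; 150 left.
Only 150 left; Cleanup takes them to reach 180.
Total = 12×170 + 17×160 + 7×180 + 2×20 + 8×40 = 6380.

6380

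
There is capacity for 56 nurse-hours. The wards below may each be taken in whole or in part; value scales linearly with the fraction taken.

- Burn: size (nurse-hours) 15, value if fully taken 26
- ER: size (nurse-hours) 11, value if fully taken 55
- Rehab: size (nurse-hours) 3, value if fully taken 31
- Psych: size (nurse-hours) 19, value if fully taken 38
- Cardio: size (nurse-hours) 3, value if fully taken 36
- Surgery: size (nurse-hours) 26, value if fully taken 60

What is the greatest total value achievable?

208

Sort by value density: Cardio 36/3≈12, Rehab 31/3≈10.3, ER 55/11≈5, Surgery 60/26≈2.31, Psych 38/19≈2, Burn 26/15≈1.73.
All 3 nurse-hours of Cardio fit (value 36) — 53 remain.
All 3 nurse-hours of Rehab fit (value 31) — 50 remain.
Take all of ER (11 nurse-hours, value 55) — 39 nurse-hours left.
All 26 nurse-hours of Surgery fit (value 60) — 13 remain.
Only 13 nurse-hours remain; take 13/19 of Psych for value 38×13/19 = 26.
Total value = 208.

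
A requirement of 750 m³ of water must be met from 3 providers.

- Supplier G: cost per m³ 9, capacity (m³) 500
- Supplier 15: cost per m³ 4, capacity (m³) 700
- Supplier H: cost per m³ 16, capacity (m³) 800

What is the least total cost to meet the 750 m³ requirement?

Use providers in increasing cost order.
Supplier 15 at 4: take all 700 m³ ; 50 still needed.
Supplier G at 9: take 50 of its 500 ; requirement met.
Supplier H: unused.
Cost = 700×4 + 50×9 = 3250.

3250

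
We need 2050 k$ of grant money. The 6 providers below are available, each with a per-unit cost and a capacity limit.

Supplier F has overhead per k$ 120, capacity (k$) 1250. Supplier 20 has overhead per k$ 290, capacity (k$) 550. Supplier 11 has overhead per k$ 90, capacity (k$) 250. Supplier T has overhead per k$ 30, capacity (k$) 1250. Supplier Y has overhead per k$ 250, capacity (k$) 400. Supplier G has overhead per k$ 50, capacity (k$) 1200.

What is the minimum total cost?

77500

Fill from the cheapest provider first.
Supplier T at 30: take all 1250 k$ — 800 still needed.
Supplier G (50): take the remaining 800 — done.
Supplier 11, Supplier F, Supplier Y, Supplier 20: unused.
Cost = 1250×30 + 800×50 = 77500.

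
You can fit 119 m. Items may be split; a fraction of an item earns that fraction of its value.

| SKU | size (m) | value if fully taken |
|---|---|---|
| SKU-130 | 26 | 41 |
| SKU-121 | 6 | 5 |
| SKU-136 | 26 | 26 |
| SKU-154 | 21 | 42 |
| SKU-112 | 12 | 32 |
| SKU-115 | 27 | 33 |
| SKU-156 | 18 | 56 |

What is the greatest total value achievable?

219

Best value per unit of size first: SKU-156 56/18≈3.11, SKU-112 32/12≈2.67, SKU-154 42/21≈2, SKU-130 41/26≈1.58, SKU-115 33/27≈1.22, SKU-136 26/26≈1, SKU-121 5/6≈0.833.
Take all of SKU-156 (18 m, value 56) → 101 m left.
SKU-112: take in full, 12 m for value 32 → 89 left.
All 21 m of SKU-154 fit (value 42) → 68 remain.
Take all of SKU-130 (26 m, value 41) → 42 m left.
Take all of SKU-115 (27 m, value 33) → 15 m left.
15 m left: a 15/26 share of SKU-136 gives 26×15/26 = 15.
Total value = 219.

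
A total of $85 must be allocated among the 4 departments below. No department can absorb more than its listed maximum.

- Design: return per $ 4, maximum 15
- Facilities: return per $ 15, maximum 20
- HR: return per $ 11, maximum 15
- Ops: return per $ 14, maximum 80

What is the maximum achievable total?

Order the departments by return per $: Facilities 15 > Ops 14 > HR 11 > Design 4.
Give Facilities 20 to hit its cap of 20 — 65 left.
Ops: +65 (room for 80) → 65. Pool exhausted.
Total = 15×20 + 14×65 = 1210.

1210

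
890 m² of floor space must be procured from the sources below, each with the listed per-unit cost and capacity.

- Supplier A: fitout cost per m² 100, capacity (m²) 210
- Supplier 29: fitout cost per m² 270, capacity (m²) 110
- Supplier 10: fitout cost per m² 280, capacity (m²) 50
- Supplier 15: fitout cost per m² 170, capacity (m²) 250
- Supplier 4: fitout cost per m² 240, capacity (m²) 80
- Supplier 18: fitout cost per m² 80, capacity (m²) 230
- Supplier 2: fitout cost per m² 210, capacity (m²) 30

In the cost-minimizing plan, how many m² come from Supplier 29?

90

Use sources in increasing cost order.
Supplier 18 (80): use full 230 — 660 m² to go.
Take 210 from Supplier A at 100 — need 450 more.
Supplier 15 (170): use full 250 — 200 m² to go.
Supplier 2 at 210: take all 30 m² — 170 still needed.
Take 80 from Supplier 4 at 240 — need 90 more.
Supplier 29 (270): take the remaining 90 — done.
Supplier 10: unused.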